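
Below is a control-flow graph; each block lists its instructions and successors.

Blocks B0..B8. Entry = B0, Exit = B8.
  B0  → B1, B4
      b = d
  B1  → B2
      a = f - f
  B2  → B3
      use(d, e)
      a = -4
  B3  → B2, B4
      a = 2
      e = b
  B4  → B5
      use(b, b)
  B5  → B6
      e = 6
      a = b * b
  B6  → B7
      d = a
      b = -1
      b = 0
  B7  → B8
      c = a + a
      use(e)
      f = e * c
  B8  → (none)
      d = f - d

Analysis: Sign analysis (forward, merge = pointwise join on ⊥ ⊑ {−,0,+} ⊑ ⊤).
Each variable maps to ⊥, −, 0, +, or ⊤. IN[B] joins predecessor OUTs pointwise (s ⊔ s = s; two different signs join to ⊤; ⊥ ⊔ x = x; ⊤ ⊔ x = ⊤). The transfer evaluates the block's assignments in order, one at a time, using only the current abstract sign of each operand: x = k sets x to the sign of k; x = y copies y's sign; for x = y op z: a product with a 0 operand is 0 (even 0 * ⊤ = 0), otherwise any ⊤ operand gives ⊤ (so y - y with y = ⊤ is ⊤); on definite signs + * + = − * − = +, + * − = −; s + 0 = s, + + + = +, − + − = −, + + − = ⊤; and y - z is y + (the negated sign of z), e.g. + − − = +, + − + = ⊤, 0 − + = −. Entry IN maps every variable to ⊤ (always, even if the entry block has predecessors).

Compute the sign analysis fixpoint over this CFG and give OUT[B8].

Answer: {a: ⊤, b: 0, c: ⊤, d: ⊤, e: +, f: ⊤}

Derivation:
Fixpoint table:
  B0: | IN=(all ⊤) | OUT=(all ⊤)
  B1: | IN=(all ⊤) | OUT=(all ⊤)
  B2: | IN=(all ⊤) | OUT={a:-; rest ⊤}
  B3: | IN={a:-; rest ⊤} | OUT={a:+; rest ⊤}
  B4: | IN=(all ⊤) | OUT=(all ⊤)
  B5: | IN=(all ⊤) | OUT={e:+; rest ⊤}
  B6: | IN={e:+; rest ⊤} | OUT={b:0, e:+; rest ⊤}
  B7: | IN={b:0, e:+; rest ⊤} | OUT={b:0, e:+; rest ⊤}
  B8: | IN={b:0, e:+; rest ⊤} | OUT={b:0, e:+; rest ⊤}

Merge at B8: IN[B8] = OUT[B7] = {a: ⊤, b: 0, c: ⊤, d: ⊤, e: +, f: ⊤}
Applying B8's transfer function to that IN value gives OUT[B8] (row B8 above).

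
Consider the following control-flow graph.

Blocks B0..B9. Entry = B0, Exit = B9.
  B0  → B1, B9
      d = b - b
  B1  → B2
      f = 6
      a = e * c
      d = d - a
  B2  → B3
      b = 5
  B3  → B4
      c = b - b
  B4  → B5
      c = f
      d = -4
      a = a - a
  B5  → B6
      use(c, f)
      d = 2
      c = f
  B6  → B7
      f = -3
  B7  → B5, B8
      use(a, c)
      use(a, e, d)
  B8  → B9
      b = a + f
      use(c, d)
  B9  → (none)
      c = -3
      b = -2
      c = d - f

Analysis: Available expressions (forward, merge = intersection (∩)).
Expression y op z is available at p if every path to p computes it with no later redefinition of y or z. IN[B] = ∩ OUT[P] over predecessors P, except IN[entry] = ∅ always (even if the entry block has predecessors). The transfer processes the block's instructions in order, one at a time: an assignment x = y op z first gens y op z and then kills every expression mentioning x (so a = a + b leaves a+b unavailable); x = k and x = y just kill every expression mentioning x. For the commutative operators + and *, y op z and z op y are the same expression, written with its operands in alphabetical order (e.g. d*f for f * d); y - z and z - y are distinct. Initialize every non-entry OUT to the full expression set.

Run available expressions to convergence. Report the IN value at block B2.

Answer: {b-b, c*e}

Trace:
Fixpoint table:
  B0: | IN={} | OUT={b-b}
  B1: | IN={b-b} | OUT={b-b, c*e}
  B2: | IN={b-b, c*e} | OUT={c*e}
  B3: | IN={c*e} | OUT={b-b}
  B4: | IN={b-b} | OUT={b-b}
  B5: | IN={b-b} | OUT={b-b}
  B6: | IN={b-b} | OUT={b-b}
  B7: | IN={b-b} | OUT={b-b}
  B8: | IN={b-b} | OUT={a+f}
  B9: | IN={} | OUT={d-f}

Merge at B2: IN[B2] = OUT[B1] = {b-b, c*e}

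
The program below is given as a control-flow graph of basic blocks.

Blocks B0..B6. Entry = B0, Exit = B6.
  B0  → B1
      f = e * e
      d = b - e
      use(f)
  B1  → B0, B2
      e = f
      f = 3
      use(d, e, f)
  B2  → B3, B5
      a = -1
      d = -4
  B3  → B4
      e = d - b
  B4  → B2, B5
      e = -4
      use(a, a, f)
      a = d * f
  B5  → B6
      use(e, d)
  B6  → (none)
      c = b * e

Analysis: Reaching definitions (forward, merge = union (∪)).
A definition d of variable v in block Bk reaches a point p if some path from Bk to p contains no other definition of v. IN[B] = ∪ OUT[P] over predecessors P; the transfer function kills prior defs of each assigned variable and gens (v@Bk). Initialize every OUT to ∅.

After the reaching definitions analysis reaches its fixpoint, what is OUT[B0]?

Per-block solution:
  B0: | IN={d@B0, e@B1, f@B1} | OUT={d@B0, e@B1, f@B0}
  B1: | IN={d@B0, e@B1, f@B0} | OUT={d@B0, e@B1, f@B1}
  B2: | IN={a@B4, d@B0, d@B2, e@B1, e@B4, f@B1} | OUT={a@B2, d@B2, e@B1, e@B4, f@B1}
  B3: | IN={a@B2, d@B2, e@B1, e@B4, f@B1} | OUT={a@B2, d@B2, e@B3, f@B1}
  B4: | IN={a@B2, d@B2, e@B3, f@B1} | OUT={a@B4, d@B2, e@B4, f@B1}
  B5: | IN={a@B2, a@B4, d@B2, e@B1, e@B4, f@B1} | OUT={a@B2, a@B4, d@B2, e@B1, e@B4, f@B1}
  B6: | IN={a@B2, a@B4, d@B2, e@B1, e@B4, f@B1} | OUT={a@B2, a@B4, c@B6, d@B2, e@B1, e@B4, f@B1}

Merge at B0 (entry node, so the boundary value {} is joined with the incoming edge(s)): IN[B0] = {} ⊔ OUT[B1] = {d@B0, e@B1, f@B1}
Applying B0's transfer function to that IN value gives OUT[B0] (row B0 above).

Answer: {d@B0, e@B1, f@B0}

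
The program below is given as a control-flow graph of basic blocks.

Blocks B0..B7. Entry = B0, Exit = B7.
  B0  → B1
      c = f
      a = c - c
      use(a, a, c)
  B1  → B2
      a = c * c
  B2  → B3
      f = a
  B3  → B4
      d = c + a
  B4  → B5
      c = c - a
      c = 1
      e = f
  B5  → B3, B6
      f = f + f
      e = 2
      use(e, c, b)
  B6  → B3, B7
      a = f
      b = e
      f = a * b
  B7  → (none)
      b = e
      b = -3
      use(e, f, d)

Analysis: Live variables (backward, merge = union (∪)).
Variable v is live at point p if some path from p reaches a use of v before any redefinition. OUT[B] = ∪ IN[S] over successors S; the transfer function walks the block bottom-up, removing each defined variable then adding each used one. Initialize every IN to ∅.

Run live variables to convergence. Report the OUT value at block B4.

Answer: {a, b, c, d, f}

Derivation:
Converged values:
  B0:   IN={b, f}   OUT={b, c}
  B1:   IN={b, c}   OUT={a, b, c}
  B2:   IN={a, b, c}   OUT={a, b, c, f}
  B3:   IN={a, b, c, f}   OUT={a, b, c, d, f}
  B4:   IN={a, b, c, d, f}   OUT={a, b, c, d, f}
  B5:   IN={a, b, c, d, f}   OUT={a, b, c, d, e, f}
  B6:   IN={c, d, e, f}   OUT={a, b, c, d, e, f}
  B7:   IN={d, e, f}   OUT={}

Merge at B4: OUT[B4] = IN[B5] = {a, b, c, d, f}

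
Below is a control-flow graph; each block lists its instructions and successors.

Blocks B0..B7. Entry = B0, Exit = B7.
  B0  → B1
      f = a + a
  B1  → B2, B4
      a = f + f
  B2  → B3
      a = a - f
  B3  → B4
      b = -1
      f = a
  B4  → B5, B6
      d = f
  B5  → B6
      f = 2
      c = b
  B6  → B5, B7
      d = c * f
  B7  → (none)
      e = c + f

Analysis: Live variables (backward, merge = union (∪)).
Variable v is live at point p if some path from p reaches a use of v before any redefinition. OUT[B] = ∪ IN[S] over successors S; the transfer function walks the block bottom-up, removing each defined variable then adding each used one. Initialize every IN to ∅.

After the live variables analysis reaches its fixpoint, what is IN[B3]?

Answer: {a, c}

Trace:
Converged values:
  B0: | IN={a, b, c} | OUT={b, c, f}
  B1: | IN={b, c, f} | OUT={a, b, c, f}
  B2: | IN={a, c, f} | OUT={a, c}
  B3: | IN={a, c} | OUT={b, c, f}
  B4: | IN={b, c, f} | OUT={b, c, f}
  B5: | IN={b} | OUT={b, c, f}
  B6: | IN={b, c, f} | OUT={b, c, f}
  B7: | IN={c, f} | OUT={}

Merge at B3: OUT[B3] = IN[B4] = {b, c, f}
Applying B3's transfer function to that OUT value gives IN[B3] (row B3 above).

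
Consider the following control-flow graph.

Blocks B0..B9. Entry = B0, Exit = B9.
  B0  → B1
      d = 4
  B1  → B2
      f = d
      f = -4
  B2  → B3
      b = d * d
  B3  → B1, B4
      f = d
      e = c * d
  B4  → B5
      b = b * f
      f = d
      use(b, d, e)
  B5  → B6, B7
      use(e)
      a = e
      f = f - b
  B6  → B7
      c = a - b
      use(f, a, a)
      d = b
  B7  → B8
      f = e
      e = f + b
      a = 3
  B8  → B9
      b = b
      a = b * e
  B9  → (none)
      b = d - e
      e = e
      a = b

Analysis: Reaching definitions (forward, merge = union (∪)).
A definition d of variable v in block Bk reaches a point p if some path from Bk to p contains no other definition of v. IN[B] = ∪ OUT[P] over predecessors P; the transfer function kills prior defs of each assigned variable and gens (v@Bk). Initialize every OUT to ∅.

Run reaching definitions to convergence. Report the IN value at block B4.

Answer: {b@B2, d@B0, e@B3, f@B3}

Derivation:
Fixpoint table:
  B0: | IN={} | OUT={d@B0}
  B1: | IN={b@B2, d@B0, e@B3, f@B3} | OUT={b@B2, d@B0, e@B3, f@B1}
  B2: | IN={b@B2, d@B0, e@B3, f@B1} | OUT={b@B2, d@B0, e@B3, f@B1}
  B3: | IN={b@B2, d@B0, e@B3, f@B1} | OUT={b@B2, d@B0, e@B3, f@B3}
  B4: | IN={b@B2, d@B0, e@B3, f@B3} | OUT={b@B4, d@B0, e@B3, f@B4}
  B5: | IN={b@B4, d@B0, e@B3, f@B4} | OUT={a@B5, b@B4, d@B0, e@B3, f@B5}
  B6: | IN={a@B5, b@B4, d@B0, e@B3, f@B5} | OUT={a@B5, b@B4, c@B6, d@B6, e@B3, f@B5}
  B7: | IN={a@B5, b@B4, c@B6, d@B0, d@B6, e@B3, f@B5} | OUT={a@B7, b@B4, c@B6, d@B0, d@B6, e@B7, f@B7}
  B8: | IN={a@B7, b@B4, c@B6, d@B0, d@B6, e@B7, f@B7} | OUT={a@B8, b@B8, c@B6, d@B0, d@B6, e@B7, f@B7}
  B9: | IN={a@B8, b@B8, c@B6, d@B0, d@B6, e@B7, f@B7} | OUT={a@B9, b@B9, c@B6, d@B0, d@B6, e@B9, f@B7}

Merge at B4: IN[B4] = OUT[B3] = {b@B2, d@B0, e@B3, f@B3}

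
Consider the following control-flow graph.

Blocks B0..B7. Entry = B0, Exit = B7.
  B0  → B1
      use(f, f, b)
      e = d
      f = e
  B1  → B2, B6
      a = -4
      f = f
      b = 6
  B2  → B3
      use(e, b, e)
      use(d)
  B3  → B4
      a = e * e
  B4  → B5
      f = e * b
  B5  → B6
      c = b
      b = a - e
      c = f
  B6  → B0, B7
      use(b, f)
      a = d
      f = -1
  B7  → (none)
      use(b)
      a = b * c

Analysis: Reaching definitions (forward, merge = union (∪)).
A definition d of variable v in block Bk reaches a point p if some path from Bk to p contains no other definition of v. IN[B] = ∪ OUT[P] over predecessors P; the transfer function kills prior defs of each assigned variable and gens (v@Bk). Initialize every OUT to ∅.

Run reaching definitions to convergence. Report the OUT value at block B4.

Answer: {a@B3, b@B1, c@B5, e@B0, f@B4}

Derivation:
Converged values:
  B0:   IN={a@B6, b@B1, b@B5, c@B5, e@B0, f@B6}   OUT={a@B6, b@B1, b@B5, c@B5, e@B0, f@B0}
  B1:   IN={a@B6, b@B1, b@B5, c@B5, e@B0, f@B0}   OUT={a@B1, b@B1, c@B5, e@B0, f@B1}
  B2:   IN={a@B1, b@B1, c@B5, e@B0, f@B1}   OUT={a@B1, b@B1, c@B5, e@B0, f@B1}
  B3:   IN={a@B1, b@B1, c@B5, e@B0, f@B1}   OUT={a@B3, b@B1, c@B5, e@B0, f@B1}
  B4:   IN={a@B3, b@B1, c@B5, e@B0, f@B1}   OUT={a@B3, b@B1, c@B5, e@B0, f@B4}
  B5:   IN={a@B3, b@B1, c@B5, e@B0, f@B4}   OUT={a@B3, b@B5, c@B5, e@B0, f@B4}
  B6:   IN={a@B1, a@B3, b@B1, b@B5, c@B5, e@B0, f@B1, f@B4}   OUT={a@B6, b@B1, b@B5, c@B5, e@B0, f@B6}
  B7:   IN={a@B6, b@B1, b@B5, c@B5, e@B0, f@B6}   OUT={a@B7, b@B1, b@B5, c@B5, e@B0, f@B6}

Merge at B4: IN[B4] = OUT[B3] = {a@B3, b@B1, c@B5, e@B0, f@B1}
Applying B4's transfer function to that IN value gives OUT[B4] (row B4 above).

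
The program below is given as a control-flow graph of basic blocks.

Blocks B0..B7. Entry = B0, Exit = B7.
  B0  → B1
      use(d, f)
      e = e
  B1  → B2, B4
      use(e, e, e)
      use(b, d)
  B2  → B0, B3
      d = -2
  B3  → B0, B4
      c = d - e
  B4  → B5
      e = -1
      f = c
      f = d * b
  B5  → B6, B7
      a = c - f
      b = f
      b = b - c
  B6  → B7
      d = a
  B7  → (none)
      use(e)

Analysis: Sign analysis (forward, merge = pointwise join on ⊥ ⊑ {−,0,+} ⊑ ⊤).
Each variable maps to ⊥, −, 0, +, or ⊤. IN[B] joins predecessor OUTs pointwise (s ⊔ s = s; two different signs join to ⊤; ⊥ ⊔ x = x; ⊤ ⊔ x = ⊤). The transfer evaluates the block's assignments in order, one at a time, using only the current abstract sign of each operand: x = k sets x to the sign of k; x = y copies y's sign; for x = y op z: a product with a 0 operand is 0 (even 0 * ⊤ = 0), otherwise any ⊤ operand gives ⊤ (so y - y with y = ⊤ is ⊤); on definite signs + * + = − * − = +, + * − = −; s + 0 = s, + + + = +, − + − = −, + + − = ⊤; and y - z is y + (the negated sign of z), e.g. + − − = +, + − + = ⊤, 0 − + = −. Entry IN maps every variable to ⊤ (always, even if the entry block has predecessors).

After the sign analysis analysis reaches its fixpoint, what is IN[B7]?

Converged values:
  B0: | IN=(all ⊤) | OUT=(all ⊤)
  B1: | IN=(all ⊤) | OUT=(all ⊤)
  B2: | IN=(all ⊤) | OUT={d:-; rest ⊤}
  B3: | IN={d:-; rest ⊤} | OUT={d:-; rest ⊤}
  B4: | IN=(all ⊤) | OUT={e:-; rest ⊤}
  B5: | IN={e:-; rest ⊤} | OUT={e:-; rest ⊤}
  B6: | IN={e:-; rest ⊤} | OUT={e:-; rest ⊤}
  B7: | IN={e:-; rest ⊤} | OUT={e:-; rest ⊤}

Merge at B7: IN[B7] = OUT[B5] ⊔ OUT[B6] = {a: ⊤, b: ⊤, c: ⊤, d: ⊤, e: -, f: ⊤}

Answer: {a: ⊤, b: ⊤, c: ⊤, d: ⊤, e: -, f: ⊤}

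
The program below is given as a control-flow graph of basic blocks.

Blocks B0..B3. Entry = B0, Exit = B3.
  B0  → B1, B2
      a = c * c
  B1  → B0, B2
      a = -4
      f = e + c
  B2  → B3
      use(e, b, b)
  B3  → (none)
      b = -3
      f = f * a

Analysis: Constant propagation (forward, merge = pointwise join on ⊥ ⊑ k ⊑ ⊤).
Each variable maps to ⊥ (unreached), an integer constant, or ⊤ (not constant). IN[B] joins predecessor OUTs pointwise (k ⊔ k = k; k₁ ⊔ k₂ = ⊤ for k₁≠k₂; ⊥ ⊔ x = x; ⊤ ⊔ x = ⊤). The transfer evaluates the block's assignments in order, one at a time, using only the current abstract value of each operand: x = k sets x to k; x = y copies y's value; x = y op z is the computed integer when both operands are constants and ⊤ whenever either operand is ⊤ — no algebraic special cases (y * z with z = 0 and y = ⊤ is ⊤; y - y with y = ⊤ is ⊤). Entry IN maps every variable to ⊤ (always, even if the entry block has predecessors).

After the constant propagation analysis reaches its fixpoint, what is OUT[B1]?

Converged values:
  B0:  IN=(all ⊤)  OUT=(all ⊤)
  B1:  IN=(all ⊤)  OUT={a:-4; rest ⊤}
  B2:  IN=(all ⊤)  OUT=(all ⊤)
  B3:  IN=(all ⊤)  OUT={b:-3; rest ⊤}

Merge at B1: IN[B1] = OUT[B0] = {a: ⊤, b: ⊤, c: ⊤, d: ⊤, e: ⊤, f: ⊤}
Applying B1's transfer function to that IN value gives OUT[B1] (row B1 above).

Answer: {a: -4, b: ⊤, c: ⊤, d: ⊤, e: ⊤, f: ⊤}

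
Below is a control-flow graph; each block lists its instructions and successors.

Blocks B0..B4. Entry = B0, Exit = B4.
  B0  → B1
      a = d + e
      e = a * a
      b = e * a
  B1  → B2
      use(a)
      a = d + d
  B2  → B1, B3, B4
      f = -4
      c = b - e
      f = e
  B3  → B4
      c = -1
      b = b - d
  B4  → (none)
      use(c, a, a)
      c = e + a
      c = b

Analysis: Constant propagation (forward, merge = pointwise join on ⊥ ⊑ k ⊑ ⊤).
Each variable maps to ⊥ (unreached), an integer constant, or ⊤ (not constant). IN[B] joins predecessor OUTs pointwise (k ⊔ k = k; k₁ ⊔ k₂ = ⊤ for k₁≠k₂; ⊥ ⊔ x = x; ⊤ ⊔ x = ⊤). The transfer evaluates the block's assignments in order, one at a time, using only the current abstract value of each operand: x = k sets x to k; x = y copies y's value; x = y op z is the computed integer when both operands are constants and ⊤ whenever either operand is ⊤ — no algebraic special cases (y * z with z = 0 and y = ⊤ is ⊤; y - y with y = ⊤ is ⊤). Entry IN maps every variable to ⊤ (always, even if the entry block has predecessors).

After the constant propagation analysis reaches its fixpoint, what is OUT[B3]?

Answer: {a: ⊤, b: ⊤, c: -1, d: ⊤, e: ⊤, f: ⊤}

Trace:
Per-block solution:
  B0: | IN=(all ⊤) | OUT=(all ⊤)
  B1: | IN=(all ⊤) | OUT=(all ⊤)
  B2: | IN=(all ⊤) | OUT=(all ⊤)
  B3: | IN=(all ⊤) | OUT={c:-1; rest ⊤}
  B4: | IN=(all ⊤) | OUT=(all ⊤)

Merge at B3: IN[B3] = OUT[B2] = {a: ⊤, b: ⊤, c: ⊤, d: ⊤, e: ⊤, f: ⊤}
Applying B3's transfer function to that IN value gives OUT[B3] (row B3 above).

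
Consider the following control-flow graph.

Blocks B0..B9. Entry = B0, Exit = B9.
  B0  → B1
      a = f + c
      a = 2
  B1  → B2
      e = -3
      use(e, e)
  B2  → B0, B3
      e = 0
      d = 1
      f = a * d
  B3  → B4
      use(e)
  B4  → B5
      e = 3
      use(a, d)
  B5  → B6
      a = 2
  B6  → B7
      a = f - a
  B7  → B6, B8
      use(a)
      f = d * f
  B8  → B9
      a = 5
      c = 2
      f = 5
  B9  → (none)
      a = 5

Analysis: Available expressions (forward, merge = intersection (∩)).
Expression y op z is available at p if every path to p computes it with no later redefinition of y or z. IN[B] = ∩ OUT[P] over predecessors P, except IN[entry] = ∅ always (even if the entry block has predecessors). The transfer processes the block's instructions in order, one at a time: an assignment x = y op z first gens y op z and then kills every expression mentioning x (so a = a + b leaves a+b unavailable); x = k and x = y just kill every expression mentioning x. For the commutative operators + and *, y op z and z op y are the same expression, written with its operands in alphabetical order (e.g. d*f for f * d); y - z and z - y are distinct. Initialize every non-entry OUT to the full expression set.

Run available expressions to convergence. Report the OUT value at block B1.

Fixpoint table:
  B0:   IN={}   OUT={c+f}
  B1:   IN={c+f}   OUT={c+f}
  B2:   IN={c+f}   OUT={a*d}
  B3:   IN={a*d}   OUT={a*d}
  B4:   IN={a*d}   OUT={a*d}
  B5:   IN={a*d}   OUT={}
  B6:   IN={}   OUT={}
  B7:   IN={}   OUT={}
  B8:   IN={}   OUT={}
  B9:   IN={}   OUT={}

Merge at B1: IN[B1] = OUT[B0] = {c+f}
Applying B1's transfer function to that IN value gives OUT[B1] (row B1 above).

Answer: {c+f}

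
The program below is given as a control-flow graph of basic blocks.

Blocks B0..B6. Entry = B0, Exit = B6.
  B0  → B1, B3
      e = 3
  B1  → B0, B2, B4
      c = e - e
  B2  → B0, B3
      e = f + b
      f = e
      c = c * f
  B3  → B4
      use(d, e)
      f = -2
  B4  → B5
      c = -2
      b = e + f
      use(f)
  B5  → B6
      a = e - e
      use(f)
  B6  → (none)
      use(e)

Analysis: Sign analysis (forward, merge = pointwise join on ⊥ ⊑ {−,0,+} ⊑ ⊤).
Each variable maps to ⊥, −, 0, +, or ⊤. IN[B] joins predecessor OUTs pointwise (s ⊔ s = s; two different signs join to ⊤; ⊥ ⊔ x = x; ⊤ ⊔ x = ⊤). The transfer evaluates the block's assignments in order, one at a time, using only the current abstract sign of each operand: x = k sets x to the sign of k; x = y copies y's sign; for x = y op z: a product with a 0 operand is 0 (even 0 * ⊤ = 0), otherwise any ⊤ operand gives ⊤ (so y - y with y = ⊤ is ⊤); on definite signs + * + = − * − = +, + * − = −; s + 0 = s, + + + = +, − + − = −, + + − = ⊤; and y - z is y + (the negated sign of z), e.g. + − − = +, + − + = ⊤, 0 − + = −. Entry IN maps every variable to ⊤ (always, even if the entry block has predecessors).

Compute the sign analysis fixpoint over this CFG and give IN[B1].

Answer: {a: ⊤, b: ⊤, c: ⊤, d: ⊤, e: +, f: ⊤}

Working:
Fixpoint table:
  B0:   IN=(all ⊤)   OUT={e:+; rest ⊤}
  B1:   IN={e:+; rest ⊤}   OUT={e:+; rest ⊤}
  B2:   IN={e:+; rest ⊤}   OUT=(all ⊤)
  B3:   IN=(all ⊤)   OUT={f:-; rest ⊤}
  B4:   IN=(all ⊤)   OUT={c:-; rest ⊤}
  B5:   IN={c:-; rest ⊤}   OUT={c:-; rest ⊤}
  B6:   IN={c:-; rest ⊤}   OUT={c:-; rest ⊤}

Merge at B1: IN[B1] = OUT[B0] = {a: ⊤, b: ⊤, c: ⊤, d: ⊤, e: +, f: ⊤}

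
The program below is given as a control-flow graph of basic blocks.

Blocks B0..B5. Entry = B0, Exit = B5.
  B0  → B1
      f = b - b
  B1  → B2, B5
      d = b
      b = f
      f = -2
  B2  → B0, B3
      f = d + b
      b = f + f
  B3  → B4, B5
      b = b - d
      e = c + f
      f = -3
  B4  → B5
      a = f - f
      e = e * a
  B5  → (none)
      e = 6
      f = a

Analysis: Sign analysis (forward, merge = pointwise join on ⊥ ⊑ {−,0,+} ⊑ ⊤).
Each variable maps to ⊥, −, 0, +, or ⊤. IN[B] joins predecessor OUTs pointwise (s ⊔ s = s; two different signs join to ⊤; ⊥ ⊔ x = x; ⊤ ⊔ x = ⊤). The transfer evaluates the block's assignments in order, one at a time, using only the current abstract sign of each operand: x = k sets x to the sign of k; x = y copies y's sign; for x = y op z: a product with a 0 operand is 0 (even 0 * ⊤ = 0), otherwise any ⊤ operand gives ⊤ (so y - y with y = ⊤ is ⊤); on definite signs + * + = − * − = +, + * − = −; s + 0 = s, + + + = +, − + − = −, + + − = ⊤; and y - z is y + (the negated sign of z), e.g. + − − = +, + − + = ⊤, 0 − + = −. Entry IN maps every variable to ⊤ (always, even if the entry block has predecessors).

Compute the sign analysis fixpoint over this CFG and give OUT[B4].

Converged values:
  B0:  IN=(all ⊤)  OUT=(all ⊤)
  B1:  IN=(all ⊤)  OUT={f:-; rest ⊤}
  B2:  IN={f:-; rest ⊤}  OUT=(all ⊤)
  B3:  IN=(all ⊤)  OUT={f:-; rest ⊤}
  B4:  IN={f:-; rest ⊤}  OUT={f:-; rest ⊤}
  B5:  IN={f:-; rest ⊤}  OUT={e:+; rest ⊤}

Merge at B4: IN[B4] = OUT[B3] = {a: ⊤, b: ⊤, c: ⊤, d: ⊤, e: ⊤, f: -}
Applying B4's transfer function to that IN value gives OUT[B4] (row B4 above).

Answer: {a: ⊤, b: ⊤, c: ⊤, d: ⊤, e: ⊤, f: -}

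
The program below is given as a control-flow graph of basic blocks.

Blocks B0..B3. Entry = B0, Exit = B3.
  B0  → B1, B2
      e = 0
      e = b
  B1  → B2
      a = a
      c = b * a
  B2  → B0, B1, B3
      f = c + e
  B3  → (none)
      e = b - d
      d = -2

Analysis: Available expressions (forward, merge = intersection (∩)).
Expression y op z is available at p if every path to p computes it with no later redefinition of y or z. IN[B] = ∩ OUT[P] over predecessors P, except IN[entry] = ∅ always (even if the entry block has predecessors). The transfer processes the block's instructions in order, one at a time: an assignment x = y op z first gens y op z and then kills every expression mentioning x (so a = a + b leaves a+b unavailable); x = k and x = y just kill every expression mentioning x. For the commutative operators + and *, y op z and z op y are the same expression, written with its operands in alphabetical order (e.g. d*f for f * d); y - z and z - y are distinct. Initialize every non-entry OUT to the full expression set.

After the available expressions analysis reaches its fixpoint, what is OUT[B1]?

Answer: {a*b}

Derivation:
Fixpoint table:
  B0:   IN={}   OUT={}
  B1:   IN={}   OUT={a*b}
  B2:   IN={}   OUT={c+e}
  B3:   IN={c+e}   OUT={}

Merge at B1: IN[B1] = OUT[B0] ∩ OUT[B2] = {}
Applying B1's transfer function to that IN value gives OUT[B1] (row B1 above).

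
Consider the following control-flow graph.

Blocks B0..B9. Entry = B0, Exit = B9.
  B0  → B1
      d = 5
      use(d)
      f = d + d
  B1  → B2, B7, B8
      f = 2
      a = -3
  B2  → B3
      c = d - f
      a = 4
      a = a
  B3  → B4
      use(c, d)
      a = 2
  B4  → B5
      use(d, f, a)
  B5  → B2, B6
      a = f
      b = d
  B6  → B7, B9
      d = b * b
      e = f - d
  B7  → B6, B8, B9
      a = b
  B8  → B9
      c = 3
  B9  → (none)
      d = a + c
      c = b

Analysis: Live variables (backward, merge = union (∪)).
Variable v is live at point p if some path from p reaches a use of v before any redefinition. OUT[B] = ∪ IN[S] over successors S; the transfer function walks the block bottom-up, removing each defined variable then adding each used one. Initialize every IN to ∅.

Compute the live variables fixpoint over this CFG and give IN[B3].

Answer: {c, d, f}

Trace:
Fixpoint table:
  B0:   IN={b, c}   OUT={b, c, d}
  B1:   IN={b, c, d}   OUT={a, b, c, d, f}
  B2:   IN={d, f}   OUT={c, d, f}
  B3:   IN={c, d, f}   OUT={a, c, d, f}
  B4:   IN={a, c, d, f}   OUT={c, d, f}
  B5:   IN={c, d, f}   OUT={a, b, c, d, f}
  B6:   IN={a, b, c, f}   OUT={a, b, c, f}
  B7:   IN={b, c, f}   OUT={a, b, c, f}
  B8:   IN={a, b}   OUT={a, b, c}
  B9:   IN={a, b, c}   OUT={}

Merge at B3: OUT[B3] = IN[B4] = {a, c, d, f}
Applying B3's transfer function to that OUT value gives IN[B3] (row B3 above).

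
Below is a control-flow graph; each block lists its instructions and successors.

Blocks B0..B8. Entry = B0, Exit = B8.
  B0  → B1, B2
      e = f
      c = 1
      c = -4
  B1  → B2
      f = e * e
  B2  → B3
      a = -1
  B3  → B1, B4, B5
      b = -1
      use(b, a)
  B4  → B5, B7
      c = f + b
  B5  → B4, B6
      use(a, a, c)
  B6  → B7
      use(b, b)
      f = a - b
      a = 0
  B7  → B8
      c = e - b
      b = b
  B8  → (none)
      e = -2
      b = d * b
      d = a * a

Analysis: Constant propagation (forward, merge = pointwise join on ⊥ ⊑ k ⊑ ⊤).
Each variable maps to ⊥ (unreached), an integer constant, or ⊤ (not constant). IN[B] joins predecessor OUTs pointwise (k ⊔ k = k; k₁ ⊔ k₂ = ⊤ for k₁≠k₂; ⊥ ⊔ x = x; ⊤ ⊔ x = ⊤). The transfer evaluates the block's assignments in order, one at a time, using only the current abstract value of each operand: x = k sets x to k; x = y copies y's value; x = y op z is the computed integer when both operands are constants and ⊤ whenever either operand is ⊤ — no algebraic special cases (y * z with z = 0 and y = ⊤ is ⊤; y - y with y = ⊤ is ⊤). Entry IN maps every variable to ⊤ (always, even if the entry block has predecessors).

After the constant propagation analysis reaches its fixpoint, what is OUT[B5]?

Fixpoint table:
  B0:   IN=(all ⊤)   OUT={c:-4; rest ⊤}
  B1:   IN={c:-4; rest ⊤}   OUT={c:-4; rest ⊤}
  B2:   IN={c:-4; rest ⊤}   OUT={a:-1, c:-4; rest ⊤}
  B3:   IN={a:-1, c:-4; rest ⊤}   OUT={a:-1, b:-1, c:-4; rest ⊤}
  B4:   IN={a:-1, b:-1; rest ⊤}   OUT={a:-1, b:-1; rest ⊤}
  B5:   IN={a:-1, b:-1; rest ⊤}   OUT={a:-1, b:-1; rest ⊤}
  B6:   IN={a:-1, b:-1; rest ⊤}   OUT={a:0, b:-1, f:0; rest ⊤}
  B7:   IN={b:-1; rest ⊤}   OUT={b:-1; rest ⊤}
  B8:   IN={b:-1; rest ⊤}   OUT={e:-2; rest ⊤}

Merge at B5: IN[B5] = OUT[B3] ⊔ OUT[B4] = {a: -1, b: -1, c: ⊤, d: ⊤, e: ⊤, f: ⊤}
Applying B5's transfer function to that IN value gives OUT[B5] (row B5 above).

Answer: {a: -1, b: -1, c: ⊤, d: ⊤, e: ⊤, f: ⊤}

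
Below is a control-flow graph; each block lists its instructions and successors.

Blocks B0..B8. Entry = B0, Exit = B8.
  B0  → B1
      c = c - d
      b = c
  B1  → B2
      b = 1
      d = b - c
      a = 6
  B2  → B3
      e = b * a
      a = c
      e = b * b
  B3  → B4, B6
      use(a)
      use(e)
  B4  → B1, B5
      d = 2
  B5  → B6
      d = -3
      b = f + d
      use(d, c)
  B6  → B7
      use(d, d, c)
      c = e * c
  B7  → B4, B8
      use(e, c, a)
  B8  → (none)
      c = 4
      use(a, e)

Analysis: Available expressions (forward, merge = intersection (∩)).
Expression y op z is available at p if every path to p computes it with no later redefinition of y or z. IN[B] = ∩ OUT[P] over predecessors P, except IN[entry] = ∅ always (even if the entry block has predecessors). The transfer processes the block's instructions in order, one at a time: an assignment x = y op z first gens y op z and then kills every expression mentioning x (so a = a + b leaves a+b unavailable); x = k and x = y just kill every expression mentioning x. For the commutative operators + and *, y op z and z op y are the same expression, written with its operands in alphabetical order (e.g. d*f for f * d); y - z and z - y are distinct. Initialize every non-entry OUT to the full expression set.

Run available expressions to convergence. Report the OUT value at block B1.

Converged values:
  B0:  IN={}  OUT={}
  B1:  IN={}  OUT={b-c}
  B2:  IN={b-c}  OUT={b*b, b-c}
  B3:  IN={b*b, b-c}  OUT={b*b, b-c}
  B4:  IN={}  OUT={}
  B5:  IN={}  OUT={d+f}
  B6:  IN={}  OUT={}
  B7:  IN={}  OUT={}
  B8:  IN={}  OUT={}

Merge at B1: IN[B1] = OUT[B0] ∩ OUT[B4] = {}
Applying B1's transfer function to that IN value gives OUT[B1] (row B1 above).

Answer: {b-c}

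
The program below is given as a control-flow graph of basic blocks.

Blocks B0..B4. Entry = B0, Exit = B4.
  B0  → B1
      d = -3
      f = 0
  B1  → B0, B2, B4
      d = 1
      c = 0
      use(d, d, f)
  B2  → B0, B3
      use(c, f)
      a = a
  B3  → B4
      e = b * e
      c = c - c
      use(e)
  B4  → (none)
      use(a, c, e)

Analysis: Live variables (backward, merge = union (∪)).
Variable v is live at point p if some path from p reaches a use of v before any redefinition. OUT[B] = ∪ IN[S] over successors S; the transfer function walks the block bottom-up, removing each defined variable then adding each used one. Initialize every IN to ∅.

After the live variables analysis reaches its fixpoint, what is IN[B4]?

Answer: {a, c, e}

Trace:
Converged values:
  B0: | IN={a, b, e} | OUT={a, b, e, f}
  B1: | IN={a, b, e, f} | OUT={a, b, c, e, f}
  B2: | IN={a, b, c, e, f} | OUT={a, b, c, e}
  B3: | IN={a, b, c, e} | OUT={a, c, e}
  B4: | IN={a, c, e} | OUT={}

B4 is the boundary node: OUT[B4] = {}
Applying B4's transfer function to that OUT value gives IN[B4] (row B4 above).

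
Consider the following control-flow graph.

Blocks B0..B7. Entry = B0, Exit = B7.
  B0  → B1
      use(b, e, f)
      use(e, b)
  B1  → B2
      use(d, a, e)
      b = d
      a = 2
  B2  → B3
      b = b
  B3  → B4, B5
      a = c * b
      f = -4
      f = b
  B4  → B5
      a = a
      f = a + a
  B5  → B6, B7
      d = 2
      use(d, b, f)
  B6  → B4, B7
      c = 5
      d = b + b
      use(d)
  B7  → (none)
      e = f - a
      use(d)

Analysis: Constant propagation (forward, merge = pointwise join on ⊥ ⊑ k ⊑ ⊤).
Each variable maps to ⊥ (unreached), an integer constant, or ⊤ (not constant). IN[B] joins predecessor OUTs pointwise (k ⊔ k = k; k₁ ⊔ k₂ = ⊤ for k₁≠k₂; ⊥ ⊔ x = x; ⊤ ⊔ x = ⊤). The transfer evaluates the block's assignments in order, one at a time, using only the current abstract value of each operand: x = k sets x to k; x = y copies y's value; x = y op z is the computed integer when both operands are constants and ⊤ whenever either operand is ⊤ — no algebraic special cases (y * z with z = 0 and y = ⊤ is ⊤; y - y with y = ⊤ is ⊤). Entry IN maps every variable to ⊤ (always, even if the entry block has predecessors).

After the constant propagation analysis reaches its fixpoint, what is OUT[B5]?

Fixpoint table:
  B0:   IN=(all ⊤)   OUT=(all ⊤)
  B1:   IN=(all ⊤)   OUT={a:2; rest ⊤}
  B2:   IN={a:2; rest ⊤}   OUT={a:2; rest ⊤}
  B3:   IN={a:2; rest ⊤}   OUT=(all ⊤)
  B4:   IN=(all ⊤)   OUT=(all ⊤)
  B5:   IN=(all ⊤)   OUT={d:2; rest ⊤}
  B6:   IN={d:2; rest ⊤}   OUT={c:5; rest ⊤}
  B7:   IN=(all ⊤)   OUT=(all ⊤)

Merge at B5: IN[B5] = OUT[B3] ⊔ OUT[B4] = {a: ⊤, b: ⊤, c: ⊤, d: ⊤, e: ⊤, f: ⊤}
Applying B5's transfer function to that IN value gives OUT[B5] (row B5 above).

Answer: {a: ⊤, b: ⊤, c: ⊤, d: 2, e: ⊤, f: ⊤}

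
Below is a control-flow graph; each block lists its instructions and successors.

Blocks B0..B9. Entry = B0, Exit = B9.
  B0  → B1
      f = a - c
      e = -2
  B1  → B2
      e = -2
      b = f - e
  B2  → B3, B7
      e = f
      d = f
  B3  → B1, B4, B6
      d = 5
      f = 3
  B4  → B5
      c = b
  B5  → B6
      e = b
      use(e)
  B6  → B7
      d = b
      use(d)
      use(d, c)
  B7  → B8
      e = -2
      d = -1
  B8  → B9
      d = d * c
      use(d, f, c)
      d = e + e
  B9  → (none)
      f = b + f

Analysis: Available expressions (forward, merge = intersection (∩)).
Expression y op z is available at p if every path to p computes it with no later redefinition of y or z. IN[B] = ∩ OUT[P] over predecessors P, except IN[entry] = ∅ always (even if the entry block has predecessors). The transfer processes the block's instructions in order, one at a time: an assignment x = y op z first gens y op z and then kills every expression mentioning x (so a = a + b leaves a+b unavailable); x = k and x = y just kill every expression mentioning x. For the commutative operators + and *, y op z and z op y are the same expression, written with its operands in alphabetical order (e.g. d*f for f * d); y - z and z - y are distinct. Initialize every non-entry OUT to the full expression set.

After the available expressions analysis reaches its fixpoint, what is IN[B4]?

Answer: {a-c}

Working:
Fixpoint table:
  B0: | IN={} | OUT={a-c}
  B1: | IN={a-c} | OUT={a-c, f-e}
  B2: | IN={a-c, f-e} | OUT={a-c}
  B3: | IN={a-c} | OUT={a-c}
  B4: | IN={a-c} | OUT={}
  B5: | IN={} | OUT={}
  B6: | IN={} | OUT={}
  B7: | IN={} | OUT={}
  B8: | IN={} | OUT={e+e}
  B9: | IN={e+e} | OUT={e+e}

Merge at B4: IN[B4] = OUT[B3] = {a-c}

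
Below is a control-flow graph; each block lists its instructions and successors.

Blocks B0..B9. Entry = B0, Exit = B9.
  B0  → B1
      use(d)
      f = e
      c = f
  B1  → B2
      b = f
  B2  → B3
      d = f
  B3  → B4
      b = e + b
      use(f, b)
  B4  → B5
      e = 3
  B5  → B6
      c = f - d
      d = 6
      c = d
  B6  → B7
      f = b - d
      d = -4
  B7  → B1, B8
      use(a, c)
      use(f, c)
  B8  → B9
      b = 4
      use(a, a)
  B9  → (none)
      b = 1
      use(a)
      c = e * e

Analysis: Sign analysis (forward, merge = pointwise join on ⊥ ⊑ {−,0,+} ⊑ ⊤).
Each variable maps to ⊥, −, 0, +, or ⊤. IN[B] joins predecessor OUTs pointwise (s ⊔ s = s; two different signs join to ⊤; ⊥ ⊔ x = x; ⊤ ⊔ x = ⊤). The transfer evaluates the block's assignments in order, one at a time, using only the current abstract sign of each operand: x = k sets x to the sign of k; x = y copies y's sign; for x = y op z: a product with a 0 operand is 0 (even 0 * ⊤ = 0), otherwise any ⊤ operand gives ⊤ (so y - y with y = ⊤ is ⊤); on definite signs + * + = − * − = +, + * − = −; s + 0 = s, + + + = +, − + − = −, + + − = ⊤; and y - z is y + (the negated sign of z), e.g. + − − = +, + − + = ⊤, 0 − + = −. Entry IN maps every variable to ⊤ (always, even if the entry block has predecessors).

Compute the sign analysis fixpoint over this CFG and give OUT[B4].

Answer: {a: ⊤, b: ⊤, c: ⊤, d: ⊤, e: +, f: ⊤}

Trace:
Fixpoint table:
  B0: | IN=(all ⊤) | OUT=(all ⊤)
  B1: | IN=(all ⊤) | OUT=(all ⊤)
  B2: | IN=(all ⊤) | OUT=(all ⊤)
  B3: | IN=(all ⊤) | OUT=(all ⊤)
  B4: | IN=(all ⊤) | OUT={e:+; rest ⊤}
  B5: | IN={e:+; rest ⊤} | OUT={c:+, d:+, e:+; rest ⊤}
  B6: | IN={c:+, d:+, e:+; rest ⊤} | OUT={c:+, d:-, e:+; rest ⊤}
  B7: | IN={c:+, d:-, e:+; rest ⊤} | OUT={c:+, d:-, e:+; rest ⊤}
  B8: | IN={c:+, d:-, e:+; rest ⊤} | OUT={b:+, c:+, d:-, e:+; rest ⊤}
  B9: | IN={b:+, c:+, d:-, e:+; rest ⊤} | OUT={b:+, c:+, d:-, e:+; rest ⊤}

Merge at B4: IN[B4] = OUT[B3] = {a: ⊤, b: ⊤, c: ⊤, d: ⊤, e: ⊤, f: ⊤}
Applying B4's transfer function to that IN value gives OUT[B4] (row B4 above).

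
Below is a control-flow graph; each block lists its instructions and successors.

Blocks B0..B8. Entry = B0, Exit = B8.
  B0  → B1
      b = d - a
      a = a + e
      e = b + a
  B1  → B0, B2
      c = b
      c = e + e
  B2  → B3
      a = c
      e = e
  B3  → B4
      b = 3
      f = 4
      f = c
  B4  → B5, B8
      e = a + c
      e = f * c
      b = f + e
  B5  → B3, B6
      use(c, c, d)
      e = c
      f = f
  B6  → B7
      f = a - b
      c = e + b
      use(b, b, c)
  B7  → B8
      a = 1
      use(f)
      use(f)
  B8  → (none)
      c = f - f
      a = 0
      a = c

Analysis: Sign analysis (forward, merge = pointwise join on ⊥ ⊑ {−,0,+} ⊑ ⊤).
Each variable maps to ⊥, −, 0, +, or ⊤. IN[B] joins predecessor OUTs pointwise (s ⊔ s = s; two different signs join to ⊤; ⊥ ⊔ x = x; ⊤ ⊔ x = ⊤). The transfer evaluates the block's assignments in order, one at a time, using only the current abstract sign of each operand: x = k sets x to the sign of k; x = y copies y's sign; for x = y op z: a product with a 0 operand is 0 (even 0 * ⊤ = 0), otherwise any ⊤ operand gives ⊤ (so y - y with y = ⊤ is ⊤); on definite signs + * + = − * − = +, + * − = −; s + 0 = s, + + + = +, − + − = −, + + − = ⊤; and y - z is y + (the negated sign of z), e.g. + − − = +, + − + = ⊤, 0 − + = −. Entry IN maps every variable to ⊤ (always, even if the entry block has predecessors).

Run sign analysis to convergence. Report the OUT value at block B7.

Per-block solution:
  B0:   IN=(all ⊤)   OUT=(all ⊤)
  B1:   IN=(all ⊤)   OUT=(all ⊤)
  B2:   IN=(all ⊤)   OUT=(all ⊤)
  B3:   IN=(all ⊤)   OUT={b:+; rest ⊤}
  B4:   IN={b:+; rest ⊤}   OUT=(all ⊤)
  B5:   IN=(all ⊤)   OUT=(all ⊤)
  B6:   IN=(all ⊤)   OUT=(all ⊤)
  B7:   IN=(all ⊤)   OUT={a:+; rest ⊤}
  B8:   IN=(all ⊤)   OUT=(all ⊤)

Merge at B7: IN[B7] = OUT[B6] = {a: ⊤, b: ⊤, c: ⊤, d: ⊤, e: ⊤, f: ⊤}
Applying B7's transfer function to that IN value gives OUT[B7] (row B7 above).

Answer: {a: +, b: ⊤, c: ⊤, d: ⊤, e: ⊤, f: ⊤}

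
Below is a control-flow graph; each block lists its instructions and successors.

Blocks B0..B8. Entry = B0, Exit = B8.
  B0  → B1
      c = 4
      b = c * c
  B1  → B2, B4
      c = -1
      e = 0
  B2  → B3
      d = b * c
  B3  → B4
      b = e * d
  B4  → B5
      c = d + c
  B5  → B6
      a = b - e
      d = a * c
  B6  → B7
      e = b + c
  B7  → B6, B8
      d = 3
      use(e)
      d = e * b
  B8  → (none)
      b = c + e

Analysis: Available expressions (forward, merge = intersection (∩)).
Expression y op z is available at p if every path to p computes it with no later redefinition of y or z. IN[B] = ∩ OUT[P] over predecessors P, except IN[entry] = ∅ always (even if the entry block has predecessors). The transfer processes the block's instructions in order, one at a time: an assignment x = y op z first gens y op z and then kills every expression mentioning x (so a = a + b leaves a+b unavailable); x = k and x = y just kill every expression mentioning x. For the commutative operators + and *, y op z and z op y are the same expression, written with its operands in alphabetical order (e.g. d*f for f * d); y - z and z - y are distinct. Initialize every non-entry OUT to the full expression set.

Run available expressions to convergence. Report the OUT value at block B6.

Answer: {a*c, b+c}

Derivation:
Fixpoint table:
  B0:  IN={}  OUT={c*c}
  B1:  IN={c*c}  OUT={}
  B2:  IN={}  OUT={b*c}
  B3:  IN={b*c}  OUT={d*e}
  B4:  IN={}  OUT={}
  B5:  IN={}  OUT={a*c, b-e}
  B6:  IN={a*c}  OUT={a*c, b+c}
  B7:  IN={a*c, b+c}  OUT={a*c, b*e, b+c}
  B8:  IN={a*c, b*e, b+c}  OUT={a*c, c+e}

Merge at B6: IN[B6] = OUT[B5] ∩ OUT[B7] = {a*c}
Applying B6's transfer function to that IN value gives OUT[B6] (row B6 above).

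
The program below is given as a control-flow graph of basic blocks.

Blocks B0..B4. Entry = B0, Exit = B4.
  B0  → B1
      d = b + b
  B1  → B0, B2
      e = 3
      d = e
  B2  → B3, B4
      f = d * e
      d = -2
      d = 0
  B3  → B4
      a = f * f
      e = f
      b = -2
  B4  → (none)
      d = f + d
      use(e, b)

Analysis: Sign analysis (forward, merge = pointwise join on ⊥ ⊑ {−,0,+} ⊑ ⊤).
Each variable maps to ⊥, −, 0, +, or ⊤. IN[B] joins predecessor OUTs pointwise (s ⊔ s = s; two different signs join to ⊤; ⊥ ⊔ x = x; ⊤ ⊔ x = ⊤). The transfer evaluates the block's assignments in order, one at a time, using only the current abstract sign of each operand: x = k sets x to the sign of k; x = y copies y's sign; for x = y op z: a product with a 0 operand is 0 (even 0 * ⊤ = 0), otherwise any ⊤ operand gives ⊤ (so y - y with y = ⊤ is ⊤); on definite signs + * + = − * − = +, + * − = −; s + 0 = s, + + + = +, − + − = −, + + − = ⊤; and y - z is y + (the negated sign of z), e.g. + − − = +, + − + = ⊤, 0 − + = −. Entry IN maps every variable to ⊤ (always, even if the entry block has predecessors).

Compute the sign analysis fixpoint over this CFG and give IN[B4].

Per-block solution:
  B0: | IN=(all ⊤) | OUT=(all ⊤)
  B1: | IN=(all ⊤) | OUT={d:+, e:+; rest ⊤}
  B2: | IN={d:+, e:+; rest ⊤} | OUT={d:0, e:+, f:+; rest ⊤}
  B3: | IN={d:0, e:+, f:+; rest ⊤} | OUT={a:+, b:-, d:0, e:+, f:+; rest ⊤}
  B4: | IN={d:0, e:+, f:+; rest ⊤} | OUT={d:+, e:+, f:+; rest ⊤}

Merge at B4: IN[B4] = OUT[B2] ⊔ OUT[B3] = {a: ⊤, b: ⊤, c: ⊤, d: 0, e: +, f: +}

Answer: {a: ⊤, b: ⊤, c: ⊤, d: 0, e: +, f: +}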